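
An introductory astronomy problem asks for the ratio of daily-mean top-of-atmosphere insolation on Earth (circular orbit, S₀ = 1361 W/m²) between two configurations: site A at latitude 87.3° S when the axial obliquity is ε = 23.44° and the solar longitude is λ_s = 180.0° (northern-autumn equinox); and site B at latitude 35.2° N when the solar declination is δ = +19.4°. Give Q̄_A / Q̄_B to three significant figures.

— Configuration A (φ=-87.3°):
Solar declination: sin δ = sin ε · sin λ_s = sin 23.44° × sin 180.0° = 0.00000, so δ = +0.000°.
cos H₀ = −tan(-87.3°) tan(+0.000°) = 0.0000, H₀ = 1.5708 rad.
Bracket: H₀ sin φ sin δ + cos φ cos δ sin H₀ = 1.5708×-0.99889×0.00000 + 0.04711×1.00000×1.00000 = -0.000000 + 0.047110 = 0.047110.
Q̄ = (S₀/π) × [bracket] = (1361/π) × 0.047110 = 20.409 W/m².
— Configuration B (φ=+35.2°):
cos H₀ = −tan(+35.2°) tan(+19.400°) = -0.2484, H₀ = 1.8218 rad.
Bracket: H₀ sin φ sin δ + cos φ cos δ sin H₀ = 1.8218×0.57643×0.33216 + 0.81714×0.94322×0.96865 = 0.348815 + 0.746580 = 1.095395.
Q̄ = (S₀/π) × [bracket] = (1361/π) × 1.095395 = 474.55 W/m².
Ratio Q̄_A / Q̄_B = 20.409 / 474.55 = 0.04301.

Q̄_A / Q̄_B ≈ 0.0430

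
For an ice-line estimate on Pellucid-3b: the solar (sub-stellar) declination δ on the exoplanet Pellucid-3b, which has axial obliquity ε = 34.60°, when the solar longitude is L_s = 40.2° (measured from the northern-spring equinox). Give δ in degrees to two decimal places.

δ = +21.50°

sin δ = sin ε · sin L_s = sin 34.60° × sin 40.2° = 0.366519.
δ = arcsin(0.366519) = +21.50°.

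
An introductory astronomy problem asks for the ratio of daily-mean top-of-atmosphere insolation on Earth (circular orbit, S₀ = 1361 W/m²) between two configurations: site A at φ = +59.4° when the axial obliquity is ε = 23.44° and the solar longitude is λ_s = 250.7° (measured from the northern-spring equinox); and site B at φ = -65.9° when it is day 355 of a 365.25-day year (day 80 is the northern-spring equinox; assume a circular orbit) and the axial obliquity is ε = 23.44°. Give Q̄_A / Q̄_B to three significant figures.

Q̄_A / Q̄_B ≈ 0.0700

— Configuration A (φ=+59.4°):
Solar declination: sin δ = sin ε · sin λ_s = sin 23.44° × sin 250.7° = -0.37543, so δ = -22.051°.
cos H₀ = −tan(+59.4°) tan(-22.051°) = 0.6849, H₀ = 0.8163 rad.
Bracket: H₀ sin φ sin δ + cos φ cos δ sin H₀ = 0.8163×0.86074×-0.37543 + 0.50904×0.92685×0.72861 = -0.263785 + 0.343761 = 0.079976.
Q̄ = (S₀/π) × [bracket] = (1361/π) × 0.079976 = 34.647 W/m².
— Configuration B (φ=-65.9°):
Solar longitude: λ_s = 360° × (355 − 80)/365.25 = 271.047°.
sin δ = sin 23.44° × sin 271.047° = -0.39772, so δ = -23.436°.
cos H₀ = −tan(-65.9°) tan(-23.436°) = -0.9691, H₀ = 2.8922 rad.
Bracket: H₀ sin φ sin δ + cos φ cos δ sin H₀ = 2.8922×-0.91283×-0.39772 + 0.40833×0.91751×0.24682 = 1.050015 + 0.092470 = 1.142485.
Q̄ = (S₀/π) × [bracket] = (1361/π) × 1.142485 = 494.95 W/m².
Ratio Q̄_A / Q̄_B = 34.647 / 494.95 = 0.07000.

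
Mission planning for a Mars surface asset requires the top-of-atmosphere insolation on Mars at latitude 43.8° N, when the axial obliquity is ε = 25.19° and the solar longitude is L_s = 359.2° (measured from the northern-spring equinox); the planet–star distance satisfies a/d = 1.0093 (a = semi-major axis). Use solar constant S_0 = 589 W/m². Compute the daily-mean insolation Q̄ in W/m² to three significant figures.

Q̄ ≈ 137 W/m²

Solar declination: sin δ = sin ε · sin L_s = sin 25.19° × sin 359.2° = -0.00594, so δ = -0.340°.
cos h₀ = −tan(+43.8°) tan(-0.340°) = 0.0057, h₀ = 1.5651 rad.
Bracket: h₀ sin ϕ sin δ + cos ϕ cos δ sin h₀ = 1.5651×0.69214×-0.00594 + 0.72176×0.99998×0.99998 = -0.006435 + 0.721731 = 0.715296.
Inverse-square distance factor (a/d)² = 1.0093² = 1.018686.
Q̄ = (S_0/π) × 1.018686 × [bracket] = (589/π) × 1.018686 × 0.715296 = 136.6 W/m².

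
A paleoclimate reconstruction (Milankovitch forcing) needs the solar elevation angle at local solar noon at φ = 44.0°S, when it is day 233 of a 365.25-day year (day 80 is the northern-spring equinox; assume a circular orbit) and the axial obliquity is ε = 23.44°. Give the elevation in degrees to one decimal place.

Solar longitude: λ_s = 360° × (233 − 80)/365.25 = 150.801°.
sin δ = sin 23.44° × sin 150.801° = 0.19406, so δ = +11.190°.
At local noon the hour angle is zero, so the zenith angle equals |φ − δ| = |-44.0° − (+11.190°)| = 55.190°.
Elevation = 90° − 55.190° = 34.8°.

34.8°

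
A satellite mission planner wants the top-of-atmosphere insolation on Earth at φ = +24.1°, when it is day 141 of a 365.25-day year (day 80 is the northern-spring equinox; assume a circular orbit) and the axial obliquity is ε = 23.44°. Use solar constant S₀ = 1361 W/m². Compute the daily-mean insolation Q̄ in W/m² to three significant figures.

Q̄ ≈ 472 W/m²

Solar longitude: λ_s = 360° × (141 − 80)/365.25 = 60.123°.
sin δ = sin 23.44° × sin 60.123° = 0.34492, so δ = +20.177°.
cos H₀ = −tan(+24.1°) tan(+20.177°) = -0.1644, H₀ = 1.7359 rad.
Bracket: H₀ sin φ sin δ + cos φ cos δ sin H₀ = 1.7359×0.40833×0.34492 + 0.91283×0.93863×0.98640 = 0.244486 + 0.845157 = 1.089643.
Q̄ = (S₀/π) × [bracket] = (1361/π) × 1.089643 = 472.1 W/m².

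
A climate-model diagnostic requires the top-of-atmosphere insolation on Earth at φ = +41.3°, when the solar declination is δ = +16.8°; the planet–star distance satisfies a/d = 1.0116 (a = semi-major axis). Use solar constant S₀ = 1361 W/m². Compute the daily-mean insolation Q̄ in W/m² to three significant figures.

Q̄ ≈ 463 W/m²

cos H₀ = −tan(+41.3°) tan(+16.800°) = -0.2652, H₀ = 1.8393 rad.
Bracket: H₀ sin φ sin δ + cos φ cos δ sin H₀ = 1.8393×0.66000×0.28903 + 0.75126×0.95732×0.96418 = 0.350865 + 0.693435 = 1.044300.
Inverse-square distance factor (a/d)² = 1.0116² = 1.023335.
Q̄ = (S₀/π) × 1.023335 × [bracket] = (1361/π) × 1.023335 × 1.044300 = 463.0 W/m².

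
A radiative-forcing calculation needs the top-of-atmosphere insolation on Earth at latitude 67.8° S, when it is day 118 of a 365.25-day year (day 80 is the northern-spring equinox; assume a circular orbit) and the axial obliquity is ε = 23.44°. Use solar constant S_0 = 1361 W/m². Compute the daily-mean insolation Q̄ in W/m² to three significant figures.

Solar longitude: L_s = 360° × (118 − 80)/365.25 = 37.454°.
sin δ = sin 23.44° × sin 37.454° = 0.24190, so δ = +13.999°.
cos h₀ = −tan(-67.8°) tan(+13.999°) = 0.6109, h₀ = 0.9136 rad.
Bracket: h₀ sin ϕ sin δ + cos ϕ cos δ sin h₀ = 0.9136×-0.92587×0.24190 + 0.37784×0.97030×0.79170 = -0.204617 + 0.290252 = 0.085635.
Q̄ = (S_0/π) × [bracket] = (1361/π) × 0.085635 = 37.10 W/m².

Q̄ ≈ 37.1 W/m²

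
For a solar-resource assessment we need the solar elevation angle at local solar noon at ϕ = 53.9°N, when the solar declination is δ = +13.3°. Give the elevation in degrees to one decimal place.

At local noon the hour angle is zero, so the zenith angle equals |ϕ − δ| = |+53.9° − (+13.300°)| = 40.600°.
Elevation = 90° − 40.600° = 49.4°.

49.4°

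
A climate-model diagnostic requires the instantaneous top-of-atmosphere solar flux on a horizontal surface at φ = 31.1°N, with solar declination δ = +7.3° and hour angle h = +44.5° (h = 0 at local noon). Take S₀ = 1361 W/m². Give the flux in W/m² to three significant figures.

914 W/m²

cos θ_z = sin φ sin δ + cos φ cos δ cos h = 0.065633 + 0.605783 = 0.671416.
Flux = S₀ · cos θ_z = 1361 × 0.671416 = 913.8 W/m².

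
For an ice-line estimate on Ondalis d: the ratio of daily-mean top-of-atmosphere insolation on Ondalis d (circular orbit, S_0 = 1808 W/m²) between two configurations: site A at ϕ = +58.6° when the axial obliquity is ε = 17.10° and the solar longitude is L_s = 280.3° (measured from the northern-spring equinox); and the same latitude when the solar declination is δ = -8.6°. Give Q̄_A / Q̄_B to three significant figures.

— Configuration A (ϕ=+58.6°):
Solar declination: sin δ = sin ε · sin L_s = sin 17.10° × sin 280.3° = -0.28930, so δ = -16.816°.
cos h₀ = −tan(+58.6°) tan(-16.816°) = 0.4951, h₀ = 1.0528 rad.
Bracket: h₀ sin ϕ sin δ + cos ϕ cos δ sin h₀ = 1.0528×0.85355×-0.28930 + 0.52101×0.95724×0.86882 = -0.259970 + 0.433308 = 0.173338.
Q̄ = (S_0/π) × [bracket] = (1808/π) × 0.173338 = 99.757 W/m².
— Configuration B (ϕ=+58.6°):
cos h₀ = −tan(+58.6°) tan(-8.600°) = 0.2478, h₀ = 1.3204 rad.
Bracket: h₀ sin ϕ sin δ + cos ϕ cos δ sin h₀ = 1.3204×0.85355×-0.14954 + 0.52101×0.98876×0.96882 = -0.168536 + 0.499091 = 0.330555.
Q̄ = (S_0/π) × [bracket] = (1808/π) × 0.330555 = 190.24 W/m².
Ratio Q̄_A / Q̄_B = 99.757 / 190.24 = 0.5244.

Q̄_A / Q̄_B ≈ 0.524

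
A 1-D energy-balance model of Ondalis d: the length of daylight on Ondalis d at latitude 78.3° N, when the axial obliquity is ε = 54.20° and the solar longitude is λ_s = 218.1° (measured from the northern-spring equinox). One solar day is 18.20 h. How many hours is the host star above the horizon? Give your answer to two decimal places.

Solar declination: sin δ = sin ε · sin λ_s = sin 54.20° × sin 218.1° = -0.50046, so δ = -30.030°.
cos H₀ = −tan φ · tan δ = 2.7913 ≥ 1, so the host star never rises (polar night) and H₀ = 0.
Daylight = 2H₀/(2π) × 18.20 h = (0.0000/π) × 18.20 = 0.00 h.

0.00 h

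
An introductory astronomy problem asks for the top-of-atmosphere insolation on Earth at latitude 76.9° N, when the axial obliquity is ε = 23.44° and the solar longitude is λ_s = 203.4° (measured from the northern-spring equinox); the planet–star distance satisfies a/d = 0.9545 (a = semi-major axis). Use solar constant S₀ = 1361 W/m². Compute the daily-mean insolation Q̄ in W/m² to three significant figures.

Solar declination: sin δ = sin ε · sin λ_s = sin 23.44° × sin 203.4° = -0.15798, so δ = -9.090°.
cos H₀ = −tan(+76.9°) tan(-9.090°) = 0.6875, H₀ = 0.8127 rad.
Bracket: H₀ sin φ sin δ + cos φ cos δ sin H₀ = 0.8127×0.97398×-0.15798 + 0.22665×0.98744×0.72617 = -0.125050 + 0.162519 = 0.037469.
Inverse-square distance factor (a/d)² = 0.9545² = 0.911070.
Q̄ = (S₀/π) × 0.911070 × [bracket] = (1361/π) × 0.911070 × 0.037469 = 14.79 W/m².

Q̄ ≈ 14.8 W/m²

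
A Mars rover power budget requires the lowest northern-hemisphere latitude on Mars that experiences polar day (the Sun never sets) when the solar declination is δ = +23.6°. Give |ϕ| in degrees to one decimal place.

|ϕ| = 66.4°

Polar day requires cos h₀ = −tan ϕ tan δ ≤ −1, i.e. tan ϕ tan δ ≥ 1.
The boundary is |tan ϕ| · |tan δ| = 1, so |ϕ| = 90° − |δ| = 90° − 23.6° = 66.4° in the northern hemisphere.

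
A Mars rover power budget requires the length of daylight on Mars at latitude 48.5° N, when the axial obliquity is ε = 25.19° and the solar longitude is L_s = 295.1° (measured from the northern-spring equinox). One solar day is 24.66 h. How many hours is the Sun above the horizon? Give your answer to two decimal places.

8.47 h

Solar declination: sin δ = sin ε · sin L_s = sin 25.19° × sin 295.1° = -0.38543, so δ = -22.670°.
cos h₀ = −tan ϕ · tan δ = −tan(+48.5°) × tan(-22.670°) = 0.4721, so h₀ = 1.0791 rad = 61.83°.
Daylight = 2h₀/(2π) × 24.66 h = (1.0791/π) × 24.66 = 8.47 h.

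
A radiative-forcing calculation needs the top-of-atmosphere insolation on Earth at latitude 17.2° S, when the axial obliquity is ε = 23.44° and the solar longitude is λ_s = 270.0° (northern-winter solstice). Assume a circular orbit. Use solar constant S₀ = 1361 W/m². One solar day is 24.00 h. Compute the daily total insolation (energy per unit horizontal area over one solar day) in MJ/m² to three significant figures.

40.0 MJ/m²

Solar declination: sin δ = sin ε · sin λ_s = sin 23.44° × sin 270.0° = -0.39779, so δ = -23.440°.
cos H₀ = −tan(-17.2°) tan(-23.440°) = -0.1342, H₀ = 1.7054 rad.
Bracket: H₀ sin φ sin δ + cos φ cos δ sin H₀ = 1.7054×-0.29571×-0.39779 + 0.95528×0.91748×0.99095 = 0.200607 + 0.868518 = 1.069125.
Q̄ = (S₀/π) × [bracket] = (1361/π) × 1.069125 = 463.17 W/m².
Daily total = Q̄ × 24.00 h × 3600 s/h = 463.17 × 24.00 × 3600 / 10⁶ = 40.02 MJ/m².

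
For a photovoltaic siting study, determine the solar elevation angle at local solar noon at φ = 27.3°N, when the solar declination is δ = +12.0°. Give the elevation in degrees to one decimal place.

74.7°

At local noon the hour angle is zero, so the zenith angle equals |φ − δ| = |+27.3° − (+12.000°)| = 15.300°.
Elevation = 90° − 15.300° = 74.7°.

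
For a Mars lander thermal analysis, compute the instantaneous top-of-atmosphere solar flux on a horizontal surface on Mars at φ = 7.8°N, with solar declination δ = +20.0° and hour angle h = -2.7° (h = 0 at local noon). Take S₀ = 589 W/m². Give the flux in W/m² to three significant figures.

cos θ_z = sin φ sin δ + cos φ cos δ cos h = 0.046417 + 0.929965 = 0.976382.
Flux = S₀ · cos θ_z = 589 × 0.976382 = 575.1 W/m².

575 W/m²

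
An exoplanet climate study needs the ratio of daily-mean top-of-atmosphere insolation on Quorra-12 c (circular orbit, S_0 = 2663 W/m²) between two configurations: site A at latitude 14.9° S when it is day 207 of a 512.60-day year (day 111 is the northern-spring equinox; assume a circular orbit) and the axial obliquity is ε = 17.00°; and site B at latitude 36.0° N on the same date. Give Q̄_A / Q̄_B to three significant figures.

Q̄_A / Q̄_B ≈ 0.789

— Configuration A (ϕ=-14.9°):
Solar longitude: L_s = 360° × (207 − 111)/512.60 = 67.421°.
sin δ = sin 17.00° × sin 67.421° = 0.26996, so δ = +15.662°.
cos h₀ = −tan(-14.9°) tan(+15.662°) = 0.0746, h₀ = 1.4961 rad.
Bracket: h₀ sin ϕ sin δ + cos ϕ cos δ sin h₀ = 1.4961×-0.25713×0.26996 + 0.96638×0.96287×0.99721 = -0.103852 + 0.927902 = 0.824050.
Q̄ = (S_0/π) × [bracket] = (2663/π) × 0.824050 = 698.51 W/m².
— Configuration B (ϕ=+36.0°):
cos h₀ = −tan(+36.0°) tan(+15.662°) = -0.2037, h₀ = 1.7759 rad.
Bracket: h₀ sin ϕ sin δ + cos ϕ cos δ sin h₀ = 1.7759×0.58779×0.26996 + 0.80902×0.96287×0.97903 = 0.281799 + 0.762646 = 1.044445.
Q̄ = (S_0/π) × [bracket] = (2663/π) × 1.044445 = 885.33 W/m².
Ratio Q̄_A / Q̄_B = 698.51 / 885.33 = 0.7890.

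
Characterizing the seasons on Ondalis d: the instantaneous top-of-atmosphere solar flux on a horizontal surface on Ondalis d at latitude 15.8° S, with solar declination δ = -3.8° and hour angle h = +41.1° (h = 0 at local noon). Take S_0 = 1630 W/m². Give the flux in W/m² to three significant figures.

1.21e+03 W/m²

cos θ_z = sin ϕ sin δ + cos ϕ cos δ cos h = 0.018045 + 0.723498 = 0.741543.
Flux = S_0 · cos θ_z = 1630 × 0.741543 = 1209 W/m².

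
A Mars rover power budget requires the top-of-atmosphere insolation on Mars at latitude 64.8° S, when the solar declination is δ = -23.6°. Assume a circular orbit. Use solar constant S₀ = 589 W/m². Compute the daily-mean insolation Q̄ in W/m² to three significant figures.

Q̄ ≈ 215 W/m²

cos H₀ = −tan(-64.8°) tan(-23.600°) = -0.9284, H₀ = 2.7610 rad.
Bracket: H₀ sin φ sin δ + cos φ cos δ sin H₀ = 2.7610×-0.90483×-0.40035 + 0.42578×0.91636×0.37149 = 1.000169 + 0.144943 = 1.145112.
Q̄ = (S₀/π) × [bracket] = (589/π) × 1.145112 = 214.7 W/m².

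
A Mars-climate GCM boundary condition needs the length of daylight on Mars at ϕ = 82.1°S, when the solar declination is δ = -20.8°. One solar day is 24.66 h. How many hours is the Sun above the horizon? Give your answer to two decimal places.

24.66 h

Sunrise equation: cos h₀ = −tan ϕ · tan δ = -2.7375 ≤ −1, so the Sun never sets (polar day) and h₀ = π.
Daylight = 2h₀/(2π) × 24.66 h = (3.1416/π) × 24.66 = 24.66 h.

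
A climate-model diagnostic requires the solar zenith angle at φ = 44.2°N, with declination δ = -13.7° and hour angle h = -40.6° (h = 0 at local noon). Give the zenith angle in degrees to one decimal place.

θ_z = 68.7°

cos θ_z = sin φ sin δ + cos φ cos δ cos h = -0.165115 + 0.528843 = 0.363728.
θ_z = arccos(0.363728) = 68.7°.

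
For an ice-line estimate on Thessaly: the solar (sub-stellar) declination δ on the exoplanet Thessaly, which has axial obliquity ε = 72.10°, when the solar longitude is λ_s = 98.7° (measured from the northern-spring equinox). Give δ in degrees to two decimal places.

δ = +70.16°

sin δ = sin ε · sin λ_s = sin 72.10° × sin 98.7° = 0.940645.
δ = arcsin(0.940645) = +70.16°.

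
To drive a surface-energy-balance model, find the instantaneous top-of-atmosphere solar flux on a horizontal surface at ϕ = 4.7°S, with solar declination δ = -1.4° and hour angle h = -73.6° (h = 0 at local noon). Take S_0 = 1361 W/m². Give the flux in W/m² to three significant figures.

386 W/m²

cos θ_z = sin ϕ sin δ + cos ϕ cos δ cos h = 0.002002 + 0.281308 = 0.283310.
Flux = S_0 · cos θ_z = 1361 × 0.283310 = 385.6 W/m².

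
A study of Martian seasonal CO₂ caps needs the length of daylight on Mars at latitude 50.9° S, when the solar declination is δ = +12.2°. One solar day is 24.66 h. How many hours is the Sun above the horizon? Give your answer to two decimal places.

cos h₀ = −tan ϕ · tan δ = −tan(-50.9°) × tan(+12.200°) = 0.2660, so h₀ = 1.3015 rad = 74.57°.
Daylight = 2h₀/(2π) × 24.66 h = (1.3015/π) × 24.66 = 10.22 h.

10.22 h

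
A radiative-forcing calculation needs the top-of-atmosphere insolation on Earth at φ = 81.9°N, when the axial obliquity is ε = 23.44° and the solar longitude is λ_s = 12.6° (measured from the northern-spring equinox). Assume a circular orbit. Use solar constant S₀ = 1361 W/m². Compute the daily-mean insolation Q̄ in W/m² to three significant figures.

Q̄ ≈ 131 W/m²

Solar declination: sin δ = sin ε · sin λ_s = sin 23.44° × sin 12.6° = 0.08677, so δ = +4.978°.
cos H₀ = −tan(+81.9°) tan(+4.978°) = -0.6120, H₀ = 2.2294 rad.
Bracket: H₀ sin φ sin δ + cos φ cos δ sin H₀ = 2.2294×0.99002×0.08677 + 0.14090×0.99623×0.79084 = 0.191514 + 0.111009 = 0.302523.
Q̄ = (S₀/π) × [bracket] = (1361/π) × 0.302523 = 131.1 W/m².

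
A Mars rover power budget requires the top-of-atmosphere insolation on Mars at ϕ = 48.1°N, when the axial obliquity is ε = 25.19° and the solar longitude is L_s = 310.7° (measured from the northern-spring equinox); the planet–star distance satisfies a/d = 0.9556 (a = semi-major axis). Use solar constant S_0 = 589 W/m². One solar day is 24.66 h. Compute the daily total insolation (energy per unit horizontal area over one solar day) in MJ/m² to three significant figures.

4.58 MJ/m²

Solar declination: sin δ = sin ε · sin L_s = sin 25.19° × sin 310.7° = -0.32268, so δ = -18.825°.
cos h₀ = −tan(+48.1°) tan(-18.825°) = 0.3800, h₀ = 1.1810 rad.
Bracket: h₀ sin ϕ sin δ + cos ϕ cos δ sin h₀ = 1.1810×0.74431×-0.32268 + 0.66783×0.94651×0.92500 = -0.283645 + 0.584700 = 0.301055.
Inverse-square distance factor (a/d)² = 0.9556² = 0.913171.
Q̄ = (S_0/π) × 0.913171 × [bracket] = (589/π) × 0.913171 × 0.301055 = 51.542 W/m².
Daily total = Q̄ × 24.66 h × 3600 s/h = 51.542 × 24.66 × 3600 / 10⁶ = 4.576 MJ/m².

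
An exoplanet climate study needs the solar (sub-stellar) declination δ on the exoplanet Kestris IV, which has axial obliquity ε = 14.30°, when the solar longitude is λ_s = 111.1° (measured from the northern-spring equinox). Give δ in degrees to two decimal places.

sin δ = sin ε · sin λ_s = sin 14.30° × sin 111.1° = 0.230439.
δ = arcsin(0.230439) = +13.32°.

δ = +13.32°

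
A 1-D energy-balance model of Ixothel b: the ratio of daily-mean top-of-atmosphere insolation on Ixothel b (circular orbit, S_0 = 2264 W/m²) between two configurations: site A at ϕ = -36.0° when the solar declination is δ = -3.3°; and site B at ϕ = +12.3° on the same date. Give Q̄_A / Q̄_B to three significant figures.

Q̄_A / Q̄_B ≈ 0.901

— Configuration A (ϕ=-36.0°):
cos h₀ = −tan(-36.0°) tan(-3.300°) = -0.0419, h₀ = 1.6127 rad.
Bracket: h₀ sin ϕ sin δ + cos ϕ cos δ sin h₀ = 1.6127×-0.58779×-0.05756 + 0.80902×0.99834×0.99912 = 0.054563 + 0.806966 = 0.861529.
Q̄ = (S_0/π) × [bracket] = (2264/π) × 0.861529 = 620.86 W/m².
— Configuration B (ϕ=+12.3°):
cos h₀ = −tan(+12.3°) tan(-3.300°) = 0.0126, h₀ = 1.5582 rad.
Bracket: h₀ sin ϕ sin δ + cos ϕ cos δ sin h₀ = 1.5582×0.21303×-0.05756 + 0.97705×0.99834×0.99992 = -0.019107 + 0.975350 = 0.956243.
Q̄ = (S_0/π) × [bracket] = (2264/π) × 0.956243 = 689.12 W/m².
Ratio Q̄_A / Q̄_B = 620.86 / 689.12 = 0.9009.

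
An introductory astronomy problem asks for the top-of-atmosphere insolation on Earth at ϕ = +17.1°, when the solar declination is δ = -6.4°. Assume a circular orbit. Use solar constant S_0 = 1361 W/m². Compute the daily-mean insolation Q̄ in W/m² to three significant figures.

cos h₀ = −tan(+17.1°) tan(-6.400°) = 0.0345, h₀ = 1.5363 rad.
Bracket: h₀ sin ϕ sin δ + cos ϕ cos δ sin h₀ = 1.5363×0.29404×-0.11147 + 0.95579×0.99377×0.99940 = -0.050355 + 0.949266 = 0.898911.
Q̄ = (S_0/π) × [bracket] = (1361/π) × 0.898911 = 389.4 W/m².

Q̄ ≈ 389 W/m²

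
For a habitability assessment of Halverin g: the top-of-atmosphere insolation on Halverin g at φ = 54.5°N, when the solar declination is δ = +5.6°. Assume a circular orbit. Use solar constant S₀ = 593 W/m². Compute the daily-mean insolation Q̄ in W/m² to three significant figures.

Q̄ ≈ 134 W/m²

cos H₀ = −tan(+54.5°) tan(+5.600°) = -0.1375, H₀ = 1.7087 rad.
Bracket: H₀ sin φ sin δ + cos φ cos δ sin H₀ = 1.7087×0.81412×0.09758 + 0.58070×0.99523×0.99051 = 0.135742 + 0.572446 = 0.708188.
Q̄ = (S₀/π) × [bracket] = (593/π) × 0.708188 = 133.7 W/m².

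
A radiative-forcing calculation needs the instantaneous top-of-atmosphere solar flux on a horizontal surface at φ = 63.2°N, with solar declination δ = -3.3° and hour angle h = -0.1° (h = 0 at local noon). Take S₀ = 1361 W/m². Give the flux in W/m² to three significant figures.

543 W/m²

cos θ_z = sin φ sin δ + cos φ cos δ cos h = -0.051381 + 0.450129 = 0.398748.
Flux = S₀ · cos θ_z = 1361 × 0.398748 = 542.7 W/m².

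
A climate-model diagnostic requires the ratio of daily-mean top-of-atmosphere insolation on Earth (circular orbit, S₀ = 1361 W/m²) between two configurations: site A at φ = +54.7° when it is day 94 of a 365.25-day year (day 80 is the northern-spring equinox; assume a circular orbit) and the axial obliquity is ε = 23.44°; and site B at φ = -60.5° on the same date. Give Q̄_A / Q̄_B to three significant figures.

Q̄_A / Q̄_B ≈ 1.91

— Configuration A (φ=+54.7°):
Solar longitude: λ_s = 360° × (94 − 80)/365.25 = 13.799°.
sin δ = sin 23.44° × sin 13.799° = 0.09488, so δ = +5.444°.
cos H₀ = −tan(+54.7°) tan(+5.444°) = -0.1346, H₀ = 1.7058 rad.
Bracket: H₀ sin φ sin δ + cos φ cos δ sin H₀ = 1.7058×0.81614×0.09488 + 0.57786×0.99549×0.99090 = 0.132089 + 0.570019 = 0.702108.
Q̄ = (S₀/π) × [bracket] = (1361/π) × 0.702108 = 304.17 W/m².
— Configuration B (φ=-60.5°):
cos H₀ = −tan(-60.5°) tan(+5.444°) = 0.1685, H₀ = 1.4015 rad.
Bracket: H₀ sin φ sin δ + cos φ cos δ sin H₀ = 1.4015×-0.87036×0.09488 + 0.49242×0.99549×0.98571 = -0.115736 + 0.483194 = 0.367458.
Q̄ = (S₀/π) × [bracket] = (1361/π) × 0.367458 = 159.19 W/m².
Ratio Q̄_A / Q̄_B = 304.17 / 159.19 = 1.911.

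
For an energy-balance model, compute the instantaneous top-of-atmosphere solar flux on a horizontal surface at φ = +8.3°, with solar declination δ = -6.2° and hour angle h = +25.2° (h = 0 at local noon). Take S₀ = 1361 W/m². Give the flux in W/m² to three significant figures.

cos θ_z = sin φ sin δ + cos φ cos δ cos h = -0.015590 + 0.890113 = 0.874523.
Flux = S₀ · cos θ_z = 1361 × 0.874523 = 1190 W/m².

1.19e+03 W/m²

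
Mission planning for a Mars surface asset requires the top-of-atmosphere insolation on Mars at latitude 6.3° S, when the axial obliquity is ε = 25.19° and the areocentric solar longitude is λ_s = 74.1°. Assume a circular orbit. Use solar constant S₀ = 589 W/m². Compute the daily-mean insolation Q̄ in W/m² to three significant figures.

Q̄ ≈ 157 W/m²

sin δ = sin 25.19° × sin 74.1° = 0.40934, so δ = +24.163°.
cos H₀ = −tan(-6.3°) tan(+24.163°) = 0.0495, H₀ = 1.5212 rad.
Bracket: H₀ sin φ sin δ + cos φ cos δ sin H₀ = 1.5212×-0.10973×0.40934 + 0.99396×0.91238×0.99877 = -0.068328 + 0.905754 = 0.837426.
Q̄ = (S₀/π) × [bracket] = (589/π) × 0.837426 = 157.0 W/m².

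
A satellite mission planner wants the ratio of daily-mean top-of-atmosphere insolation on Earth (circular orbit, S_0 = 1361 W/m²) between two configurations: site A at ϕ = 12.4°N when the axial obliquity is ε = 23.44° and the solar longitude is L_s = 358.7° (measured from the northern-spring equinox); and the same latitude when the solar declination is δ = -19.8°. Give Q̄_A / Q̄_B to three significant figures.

Q̄_A / Q̄_B ≈ 1.21

— Configuration A (ϕ=+12.4°):
Solar declination: sin δ = sin ε · sin L_s = sin 23.44° × sin 358.7° = -0.00902, so δ = -0.517°.
cos h₀ = −tan(+12.4°) tan(-0.517°) = 0.0020, h₀ = 1.5688 rad.
Bracket: h₀ sin ϕ sin δ + cos ϕ cos δ sin h₀ = 1.5688×0.21474×-0.00902 + 0.97667×0.99996×1.00000 = -0.003039 + 0.976631 = 0.973592.
Q̄ = (S_0/π) × [bracket] = (1361/π) × 0.973592 = 421.78 W/m².
— Configuration B (ϕ=+12.4°):
cos h₀ = −tan(+12.4°) tan(-19.800°) = 0.0792, h₀ = 1.4916 rad.
Bracket: h₀ sin ϕ sin δ + cos ϕ cos δ sin h₀ = 1.4916×0.21474×-0.33874 + 0.97667×0.94088×0.99686 = -0.108501 + 0.916044 = 0.807543.
Q̄ = (S_0/π) × [bracket] = (1361/π) × 0.807543 = 349.84 W/m².
Ratio Q̄_A / Q̄_B = 421.78 / 349.84 = 1.206.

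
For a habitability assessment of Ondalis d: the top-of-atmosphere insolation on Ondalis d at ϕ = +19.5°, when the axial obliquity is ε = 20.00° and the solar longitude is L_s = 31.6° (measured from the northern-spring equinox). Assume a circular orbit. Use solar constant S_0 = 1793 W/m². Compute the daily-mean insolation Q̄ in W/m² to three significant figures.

Q̄ ≈ 584 W/m²

Solar declination: sin δ = sin ε · sin L_s = sin 20.00° × sin 31.6° = 0.17921, so δ = +10.324°.
cos h₀ = −tan(+19.5°) tan(+10.324°) = -0.0645, h₀ = 1.6353 rad.
Bracket: h₀ sin ϕ sin δ + cos ϕ cos δ sin h₀ = 1.6353×0.33381×0.17921 + 0.94264×0.98381×0.99792 = 0.097827 + 0.925450 = 1.023277.
Q̄ = (S_0/π) × [bracket] = (1793/π) × 1.023277 = 584.0 W/m².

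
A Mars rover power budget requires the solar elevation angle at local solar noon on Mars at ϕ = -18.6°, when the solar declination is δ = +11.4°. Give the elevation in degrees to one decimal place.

60.0°

At local noon the hour angle is zero, so the zenith angle equals |ϕ − δ| = |-18.6° − (+11.400°)| = 30.000°.
Elevation = 90° − 30.000° = 60.0°.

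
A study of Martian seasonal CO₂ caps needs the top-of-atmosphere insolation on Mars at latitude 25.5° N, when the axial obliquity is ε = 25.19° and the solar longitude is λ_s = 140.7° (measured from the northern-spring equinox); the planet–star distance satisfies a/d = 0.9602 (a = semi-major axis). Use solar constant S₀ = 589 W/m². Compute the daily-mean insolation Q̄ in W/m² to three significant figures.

Solar declination: sin δ = sin ε · sin λ_s = sin 25.19° × sin 140.7° = 0.26958, so δ = +15.639°.
cos H₀ = −tan(+25.5°) tan(+15.639°) = -0.1335, H₀ = 1.7047 rad.
Bracket: H₀ sin φ sin δ + cos φ cos δ sin H₀ = 1.7047×0.43051×0.26958 + 0.90259×0.96298×0.99105 = 0.197842 + 0.861397 = 1.059239.
Inverse-square distance factor (a/d)² = 0.9602² = 0.921984.
Q̄ = (S₀/π) × 0.921984 × [bracket] = (589/π) × 0.921984 × 1.059239 = 183.1 W/m².

Q̄ ≈ 183 W/m²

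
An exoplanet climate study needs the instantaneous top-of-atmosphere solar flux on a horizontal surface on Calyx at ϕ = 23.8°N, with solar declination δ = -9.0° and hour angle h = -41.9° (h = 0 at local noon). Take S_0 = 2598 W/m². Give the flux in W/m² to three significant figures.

1.58e+03 W/m²

cos θ_z = sin ϕ sin δ + cos ϕ cos δ cos h = -0.063128 + 0.672631 = 0.609503.
Flux = S_0 · cos θ_z = 2598 × 0.609503 = 1583 W/m².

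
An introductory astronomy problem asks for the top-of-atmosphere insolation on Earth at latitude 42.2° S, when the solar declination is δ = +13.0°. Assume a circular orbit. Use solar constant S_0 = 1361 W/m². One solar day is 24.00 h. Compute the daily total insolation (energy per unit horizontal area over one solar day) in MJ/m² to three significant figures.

18.7 MJ/m²

cos h₀ = −tan(-42.2°) tan(+13.000°) = 0.2093, h₀ = 1.3599 rad.
Bracket: h₀ sin ϕ sin δ + cos ϕ cos δ sin h₀ = 1.3599×-0.67172×0.22495 + 0.74080×0.97437×0.97784 = -0.205486 + 0.705818 = 0.500332.
Q̄ = (S_0/π) × [bracket] = (1361/π) × 0.500332 = 216.75 W/m².
Daily total = Q̄ × 24.00 h × 3600 s/h = 216.75 × 24.00 × 3600 / 10⁶ = 18.73 MJ/m².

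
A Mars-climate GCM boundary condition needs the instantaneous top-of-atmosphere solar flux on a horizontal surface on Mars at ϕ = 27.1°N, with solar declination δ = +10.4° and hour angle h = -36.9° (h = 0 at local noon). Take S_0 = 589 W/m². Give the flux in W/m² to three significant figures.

461 W/m²

cos θ_z = sin ϕ sin δ + cos ϕ cos δ cos h = 0.082235 + 0.700194 = 0.782429.
Flux = S_0 · cos θ_z = 589 × 0.782429 = 460.9 W/m².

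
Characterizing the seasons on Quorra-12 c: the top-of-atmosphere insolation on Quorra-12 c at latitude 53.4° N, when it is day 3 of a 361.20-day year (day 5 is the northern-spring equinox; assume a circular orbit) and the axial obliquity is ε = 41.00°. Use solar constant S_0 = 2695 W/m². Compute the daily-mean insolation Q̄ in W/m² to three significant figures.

Solar longitude: L_s = 360° × (3 − 5)/361.20 = -1.993°, i.e. -1.993° + 360° = 358.007°.
sin δ = sin 41.00° × sin 358.007° = -0.02282, so δ = -1.308°.
cos h₀ = −tan(+53.4°) tan(-1.308°) = 0.0307, h₀ = 1.5401 rad.
Bracket: h₀ sin ϕ sin δ + cos ϕ cos δ sin h₀ = 1.5401×0.80282×-0.02282 + 0.59622×0.99974×0.99953 = -0.028215 + 0.595785 = 0.567570.
Q̄ = (S_0/π) × [bracket] = (2695/π) × 0.567570 = 486.9 W/m².

Q̄ ≈ 487 W/m²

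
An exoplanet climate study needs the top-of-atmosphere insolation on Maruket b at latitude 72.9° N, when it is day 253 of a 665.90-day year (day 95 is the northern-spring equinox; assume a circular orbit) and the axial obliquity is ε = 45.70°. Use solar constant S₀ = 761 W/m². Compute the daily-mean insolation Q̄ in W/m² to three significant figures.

Q̄ ≈ 519 W/m²

Solar longitude: λ_s = 360° × (253 − 95)/665.90 = 85.418°.
sin δ = sin 45.70° × sin 85.418° = 0.71341, so δ = +45.513°.
cos H₀ = −tan(+72.9°) tan(+45.513°) = -3.3092 ≤ −1 ⇒ polar day, H₀ = π.
Bracket: H₀ sin φ sin δ + cos φ cos δ sin H₀ = 3.1416×0.95579×0.71341 + 0.29404×0.70075×0.00000 = 2.142163 + 0.000000 = 2.142163.
Q̄ = (S₀/π) × [bracket] = (761/π) × 2.142163 = 518.9 W/m².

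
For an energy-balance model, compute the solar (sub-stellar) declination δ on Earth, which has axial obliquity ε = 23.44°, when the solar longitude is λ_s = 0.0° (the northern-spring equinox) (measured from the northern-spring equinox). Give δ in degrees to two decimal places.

sin δ = sin ε · sin λ_s = sin 23.44° × sin 0.0° = 0.000000.
δ = arcsin(0.000000) = +0.00°.

δ = +0.00°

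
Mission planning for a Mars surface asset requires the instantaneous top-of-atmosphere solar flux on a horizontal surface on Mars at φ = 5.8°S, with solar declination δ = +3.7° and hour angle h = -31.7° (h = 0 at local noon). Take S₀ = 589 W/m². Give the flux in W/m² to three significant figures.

494 W/m²

cos θ_z = sin φ sin δ + cos φ cos δ cos h = -0.006521 + 0.844691 = 0.838170.
Flux = S₀ · cos θ_z = 589 × 0.838170 = 493.7 W/m².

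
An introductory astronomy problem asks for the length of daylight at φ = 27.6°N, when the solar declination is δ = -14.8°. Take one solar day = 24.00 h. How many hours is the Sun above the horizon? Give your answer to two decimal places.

cos H₀ = −tan φ · tan δ = −tan(+27.6°) × tan(-14.800°) = 0.1381, so H₀ = 1.4322 rad = 82.06°.
Daylight = 2H₀/(2π) × 24.00 h = (1.4322/π) × 24.00 = 10.94 h.

10.94 h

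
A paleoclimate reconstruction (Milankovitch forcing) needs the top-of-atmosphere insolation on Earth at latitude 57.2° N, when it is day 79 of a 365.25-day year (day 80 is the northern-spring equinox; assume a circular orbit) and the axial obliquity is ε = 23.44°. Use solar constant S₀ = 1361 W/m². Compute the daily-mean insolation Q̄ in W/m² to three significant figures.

Q̄ ≈ 231 W/m²

Solar longitude: λ_s = 360° × (79 − 80)/365.25 = -0.986°, i.e. -0.986° + 360° = 359.014°.
sin δ = sin 23.44° × sin 359.014° = -0.00684, so δ = -0.392°.
cos H₀ = −tan(+57.2°) tan(-0.392°) = 0.0106, H₀ = 1.5602 rad.
Bracket: H₀ sin φ sin δ + cos φ cos δ sin H₀ = 1.5602×0.84057×-0.00684 + 0.54171×0.99998×0.99994 = -0.008970 + 0.541667 = 0.532697.
Q̄ = (S₀/π) × [bracket] = (1361/π) × 0.532697 = 230.8 W/m².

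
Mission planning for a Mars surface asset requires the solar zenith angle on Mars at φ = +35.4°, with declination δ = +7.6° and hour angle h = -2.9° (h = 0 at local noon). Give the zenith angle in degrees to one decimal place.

cos θ_z = sin φ sin δ + cos φ cos δ cos h = 0.076614 + 0.806933 = 0.883547.
θ_z = arccos(0.883547) = 27.9°.

θ_z = 27.9°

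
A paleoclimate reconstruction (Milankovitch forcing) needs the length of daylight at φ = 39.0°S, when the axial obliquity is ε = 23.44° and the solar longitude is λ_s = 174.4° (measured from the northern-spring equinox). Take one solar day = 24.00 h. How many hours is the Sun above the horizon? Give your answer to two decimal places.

11.76 h

Solar declination: sin δ = sin ε · sin λ_s = sin 23.44° × sin 174.4° = 0.03882, so δ = +2.225°.
cos H₀ = −tan φ · tan δ = −tan(-39.0°) × tan(+2.225°) = 0.0315, so H₀ = 1.5393 rad = 88.20°.
Daylight = 2H₀/(2π) × 24.00 h = (1.5393/π) × 24.00 = 11.76 h.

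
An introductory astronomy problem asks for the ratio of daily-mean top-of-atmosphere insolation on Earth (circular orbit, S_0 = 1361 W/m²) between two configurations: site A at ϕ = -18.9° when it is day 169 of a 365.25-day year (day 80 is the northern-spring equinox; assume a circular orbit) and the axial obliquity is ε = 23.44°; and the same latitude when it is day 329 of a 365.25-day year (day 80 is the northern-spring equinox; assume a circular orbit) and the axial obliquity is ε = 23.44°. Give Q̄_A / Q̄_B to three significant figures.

— Configuration A (ϕ=-18.9°):
Solar longitude: L_s = 360° × (169 − 80)/365.25 = 87.721°.
sin δ = sin 23.44° × sin 87.721° = 0.39747, so δ = +23.420°.
cos h₀ = −tan(-18.9°) tan(+23.420°) = 0.1483, h₀ = 1.4219 rad.
Bracket: h₀ sin ϕ sin δ + cos ϕ cos δ sin h₀ = 1.4219×-0.32392×0.39747 + 0.94609×0.91761×0.98894 = -0.183067 + 0.858540 = 0.675473.
Q̄ = (S_0/π) × [bracket] = (1361/π) × 0.675473 = 292.63 W/m².
— Configuration B (ϕ=-18.9°):
Solar longitude: L_s = 360° × (329 − 80)/365.25 = 245.421°.
sin δ = sin 23.44° × sin 245.421° = -0.36174, so δ = -21.207°.
cos h₀ = −tan(-18.9°) tan(-21.207°) = -0.1328, h₀ = 1.7040 rad.
Bracket: h₀ sin ϕ sin δ + cos ϕ cos δ sin h₀ = 1.7040×-0.32392×-0.36174 + 0.94609×0.93228×0.99114 = 0.199666 + 0.874206 = 1.073872.
Q̄ = (S_0/π) × [bracket] = (1361/π) × 1.073872 = 465.22 W/m².
Ratio Q̄_A / Q̄_B = 292.63 / 465.22 = 0.6290.

Q̄_A / Q̄_B ≈ 0.629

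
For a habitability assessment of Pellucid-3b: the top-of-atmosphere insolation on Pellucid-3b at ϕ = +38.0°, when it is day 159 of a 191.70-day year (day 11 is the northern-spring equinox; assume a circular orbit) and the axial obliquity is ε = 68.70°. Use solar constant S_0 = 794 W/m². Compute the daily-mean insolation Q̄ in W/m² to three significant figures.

Solar longitude: L_s = 360° × (159 − 11)/191.70 = 277.934°.
sin δ = sin 68.70° × sin 277.934° = -0.92277, so δ = -67.335°.
cos h₀ = −tan(+38.0°) tan(-67.335°) = 1.8709 ≥ 1 ⇒ polar night, h₀ = 0 and Q̄ = 0.

Q̄ ≈ 0.00 W/m²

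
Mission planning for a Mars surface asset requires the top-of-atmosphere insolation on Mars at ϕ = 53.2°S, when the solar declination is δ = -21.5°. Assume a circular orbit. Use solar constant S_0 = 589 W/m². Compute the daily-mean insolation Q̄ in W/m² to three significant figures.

Q̄ ≈ 206 W/m²

cos h₀ = −tan(-53.2°) tan(-21.500°) = -0.5266, h₀ = 2.1253 rad.
Bracket: h₀ sin ϕ sin δ + cos ϕ cos δ sin h₀ = 2.1253×-0.80073×-0.36650 + 0.59902×0.93042×0.85014 = 0.623707 + 0.473817 = 1.097524.
Q̄ = (S_0/π) × [bracket] = (589/π) × 1.097524 = 205.8 W/m².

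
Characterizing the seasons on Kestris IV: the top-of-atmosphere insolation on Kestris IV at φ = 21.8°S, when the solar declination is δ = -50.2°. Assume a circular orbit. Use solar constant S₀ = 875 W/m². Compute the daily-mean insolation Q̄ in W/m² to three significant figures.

cos H₀ = −tan(-21.8°) tan(-50.200°) = -0.4801, H₀ = 2.0715 rad.
Bracket: H₀ sin φ sin δ + cos φ cos δ sin H₀ = 2.0715×-0.37137×-0.76828 + 0.92849×0.64011×0.87724 = 0.591032 + 0.521375 = 1.112407.
Q̄ = (S₀/π) × [bracket] = (875/π) × 1.112407 = 309.8 W/m².

Q̄ ≈ 310 W/m²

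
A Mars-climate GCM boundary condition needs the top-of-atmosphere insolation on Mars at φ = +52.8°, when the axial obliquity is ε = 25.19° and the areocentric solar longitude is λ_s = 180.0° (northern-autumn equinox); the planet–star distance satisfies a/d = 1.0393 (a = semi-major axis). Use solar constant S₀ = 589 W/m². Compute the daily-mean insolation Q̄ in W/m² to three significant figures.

Q̄ ≈ 122 W/m²

sin δ = sin 25.19° × sin 180.0° = 0.00000, so δ = +0.000°.
cos H₀ = −tan(+52.8°) tan(+0.000°) = -0.0000, H₀ = 1.5708 rad.
Bracket: H₀ sin φ sin δ + cos φ cos δ sin H₀ = 1.5708×0.79653×0.00000 + 0.60460×1.00000×1.00000 = 0.000000 + 0.604600 = 0.604600.
Inverse-square distance factor (a/d)² = 1.0393² = 1.080144.
Q̄ = (S₀/π) × 1.080144 × [bracket] = (589/π) × 1.080144 × 0.604600 = 122.4 W/m².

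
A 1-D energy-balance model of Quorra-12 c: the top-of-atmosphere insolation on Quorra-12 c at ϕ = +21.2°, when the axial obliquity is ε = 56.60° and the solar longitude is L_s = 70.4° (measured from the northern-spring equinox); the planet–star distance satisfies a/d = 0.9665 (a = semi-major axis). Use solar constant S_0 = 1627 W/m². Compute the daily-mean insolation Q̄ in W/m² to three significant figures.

Solar declination: sin δ = sin ε · sin L_s = sin 56.60° × sin 70.4° = 0.78647, so δ = +51.857°.
cos h₀ = −tan(+21.2°) tan(+51.857°) = -0.4939, h₀ = 2.0874 rad.
Bracket: h₀ sin ϕ sin δ + cos ϕ cos δ sin h₀ = 2.0874×0.36162×0.78647 + 0.93232×0.61762×0.86951 = 0.593663 + 0.500681 = 1.094344.
Inverse-square distance factor (a/d)² = 0.9665² = 0.934122.
Q̄ = (S_0/π) × 0.934122 × [bracket] = (1627/π) × 0.934122 × 1.094344 = 529.4 W/m².

Q̄ ≈ 529 W/m²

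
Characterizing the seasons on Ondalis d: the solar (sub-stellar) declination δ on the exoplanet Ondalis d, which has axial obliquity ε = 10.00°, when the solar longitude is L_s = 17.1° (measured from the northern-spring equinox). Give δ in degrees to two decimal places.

sin δ = sin ε · sin L_s = sin 10.00° × sin 17.1° = 0.051060.
δ = arcsin(0.051060) = +2.93°.

δ = +2.93°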